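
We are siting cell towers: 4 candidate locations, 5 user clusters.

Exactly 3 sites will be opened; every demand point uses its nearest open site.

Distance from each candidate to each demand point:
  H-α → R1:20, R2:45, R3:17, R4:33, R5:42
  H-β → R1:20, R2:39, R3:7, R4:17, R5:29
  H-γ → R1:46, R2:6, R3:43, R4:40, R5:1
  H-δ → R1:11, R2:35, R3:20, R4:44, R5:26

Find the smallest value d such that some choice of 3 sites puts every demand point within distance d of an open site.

17

Open {H-β, H-γ, H-δ}.
  Farthest demand point is R4 at distance 17 (to H-β); all others are ≤ 17.
With {H-α, H-β, H-γ} the worst case is 20.
With {H-α, H-γ, H-δ} the worst case is 33.
No size-3 selection achieves below 17.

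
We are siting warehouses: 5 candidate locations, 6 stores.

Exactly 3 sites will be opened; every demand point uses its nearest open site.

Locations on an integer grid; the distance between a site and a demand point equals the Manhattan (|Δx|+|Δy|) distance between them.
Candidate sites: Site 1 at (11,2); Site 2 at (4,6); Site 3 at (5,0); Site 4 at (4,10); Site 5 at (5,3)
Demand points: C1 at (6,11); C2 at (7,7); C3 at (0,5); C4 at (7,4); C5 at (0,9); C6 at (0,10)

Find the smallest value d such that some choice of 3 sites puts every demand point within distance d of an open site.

5

Open {Site 1, Site 2, Site 4}.
  Farthest demand point is C3 at distance 5 (to Site 2); all others are ≤ 5.
With {Site 2, Site 3, Site 4} the worst case is 5.
With {Site 2, Site 4, Site 5} the worst case is 5.
No size-3 selection achieves below 5.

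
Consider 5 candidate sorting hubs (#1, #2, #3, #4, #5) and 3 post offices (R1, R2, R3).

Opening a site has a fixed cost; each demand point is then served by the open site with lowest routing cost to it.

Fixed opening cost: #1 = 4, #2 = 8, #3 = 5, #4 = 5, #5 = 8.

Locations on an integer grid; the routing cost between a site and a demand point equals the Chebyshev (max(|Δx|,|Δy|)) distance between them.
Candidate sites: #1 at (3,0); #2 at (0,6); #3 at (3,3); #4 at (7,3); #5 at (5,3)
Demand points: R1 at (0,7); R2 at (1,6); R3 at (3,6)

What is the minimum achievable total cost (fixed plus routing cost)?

Open {#2}: assign each demand point to its cheapest open site.
  R1→#2 1, R2→#2 1, R3→#2 3
  routing cost 5, fixed 8 → total 13.
Compare {#3}: routing cost 10 + fixed 5 = 15.
Compare {#1, #2}: routing cost 5 + fixed 12 = 17.
Compare {#2, #3}: routing cost 5 + fixed 13 = 18.
All other subsets cost ≥ 15. Minimum total cost: 13.

13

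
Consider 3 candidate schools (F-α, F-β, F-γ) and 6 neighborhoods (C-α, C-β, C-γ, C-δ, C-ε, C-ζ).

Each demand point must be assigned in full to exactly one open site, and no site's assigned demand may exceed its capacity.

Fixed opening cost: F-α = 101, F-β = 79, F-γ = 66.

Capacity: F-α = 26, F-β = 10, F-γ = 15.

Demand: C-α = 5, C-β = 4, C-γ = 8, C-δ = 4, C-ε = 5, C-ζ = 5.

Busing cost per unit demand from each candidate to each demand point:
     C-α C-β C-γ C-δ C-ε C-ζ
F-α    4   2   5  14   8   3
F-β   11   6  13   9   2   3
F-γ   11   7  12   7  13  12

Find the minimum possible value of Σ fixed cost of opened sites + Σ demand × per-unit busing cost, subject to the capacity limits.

Open {F-α, F-β}; cheapest assignment that respects the capacities:
  F-α (cap 26, load 22): C-α, C-β, C-γ, C-ζ — cost 5×4 + 4×2 + 8×5 + 5×3 = 83
  F-β (cap 10, load 9): C-δ, C-ε — cost 4×9 + 5×2 = 46
  Shipping 129, fixed 180 → total 309.
  Any other capacity-feasible assignment to {F-α, F-β} ships for at least 129.
Compare {F-α, F-γ}: its best feasible assignment gives total 338.
Compare {F-α, F-β, F-γ}: its best feasible assignment gives total 367.
Every other set of open sites that can feasibly serve all demand totals ≥ 338 even under its best assignment. Minimum: 309.

309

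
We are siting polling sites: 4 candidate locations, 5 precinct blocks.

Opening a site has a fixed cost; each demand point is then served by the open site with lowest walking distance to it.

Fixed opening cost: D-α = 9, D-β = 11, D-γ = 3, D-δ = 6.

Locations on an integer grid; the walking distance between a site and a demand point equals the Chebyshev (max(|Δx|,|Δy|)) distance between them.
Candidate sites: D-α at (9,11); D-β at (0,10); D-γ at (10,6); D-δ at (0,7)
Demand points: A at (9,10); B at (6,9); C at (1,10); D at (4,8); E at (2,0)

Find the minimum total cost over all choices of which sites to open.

Open {D-γ, D-δ}: assign each demand point to its cheapest open site.
  A→D-γ 4, B→D-γ 4, C→D-δ 3, D→D-δ 4, E→D-δ 7
  walking distance 22, fixed 9 → total 31.
Compare {D-α, D-δ}: walking distance 18 + fixed 15 = 33.
Compare {D-γ}: walking distance 31 + fixed 3 = 34.
Compare {D-δ}: walking distance 29 + fixed 6 = 35.
All other subsets cost ≥ 33. Minimum total cost: 31.

31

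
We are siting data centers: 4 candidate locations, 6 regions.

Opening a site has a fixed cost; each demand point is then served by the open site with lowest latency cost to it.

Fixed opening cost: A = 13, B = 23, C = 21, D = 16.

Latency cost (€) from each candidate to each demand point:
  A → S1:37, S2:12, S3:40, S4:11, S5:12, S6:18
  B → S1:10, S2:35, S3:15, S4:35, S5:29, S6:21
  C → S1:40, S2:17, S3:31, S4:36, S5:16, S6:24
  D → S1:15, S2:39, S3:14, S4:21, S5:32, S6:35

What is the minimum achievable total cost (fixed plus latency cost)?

111

Open {A, D}: assign each demand point to its cheapest open site.
  S1→D 15, S2→A 12, S3→D 14, S4→A 11, S5→A 12, S6→A 18
  latency cost 82, fixed 29 → total 111.
Compare {A, B}: latency cost 78 + fixed 36 = 114.
Compare {A, B, D}: latency cost 77 + fixed 52 = 129.
Compare {A, C, D}: latency cost 82 + fixed 50 = 132.
All other subsets cost ≥ 114. Minimum total cost: 111.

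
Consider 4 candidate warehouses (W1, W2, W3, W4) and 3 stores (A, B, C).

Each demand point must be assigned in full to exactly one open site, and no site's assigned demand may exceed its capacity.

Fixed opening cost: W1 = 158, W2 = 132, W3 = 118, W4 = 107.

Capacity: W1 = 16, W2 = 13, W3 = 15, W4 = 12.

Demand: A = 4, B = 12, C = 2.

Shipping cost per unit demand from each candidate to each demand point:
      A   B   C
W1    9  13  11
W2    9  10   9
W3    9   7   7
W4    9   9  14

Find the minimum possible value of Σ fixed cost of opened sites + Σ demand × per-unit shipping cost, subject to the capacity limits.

Open {W3, W4}; cheapest assignment that respects the capacities:
  W3 (cap 15, load 14): B, C — cost 12×7 + 2×7 = 98
  W4 (cap 12, load 4): A — cost 4×9 = 36
  Shipping 134, fixed 225 → total 359.
  Any other capacity-feasible assignment to {W3, W4} ships for at least 134.
Compare {W2, W3}: its best feasible assignment gives total 384.
Compare {W2, W4}: its best feasible assignment gives total 401.
Every other set of open sites that can feasibly serve all demand totals ≥ 384 even under its best assignment. Minimum: 359.

359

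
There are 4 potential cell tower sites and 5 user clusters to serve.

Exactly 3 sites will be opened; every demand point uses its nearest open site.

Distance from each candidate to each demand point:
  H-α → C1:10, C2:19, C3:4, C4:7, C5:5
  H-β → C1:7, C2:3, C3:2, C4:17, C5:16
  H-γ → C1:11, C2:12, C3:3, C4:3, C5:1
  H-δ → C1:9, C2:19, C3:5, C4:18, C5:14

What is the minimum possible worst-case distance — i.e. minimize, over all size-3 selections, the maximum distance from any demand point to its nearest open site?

Open {H-α, H-β, H-γ}.
  Farthest demand point is C1 at distance 7 (to H-β); all others are ≤ 7.
With {H-α, H-β, H-δ} the worst case is 7.
With {H-β, H-γ, H-δ} the worst case is 7.
No size-3 selection achieves below 7.

7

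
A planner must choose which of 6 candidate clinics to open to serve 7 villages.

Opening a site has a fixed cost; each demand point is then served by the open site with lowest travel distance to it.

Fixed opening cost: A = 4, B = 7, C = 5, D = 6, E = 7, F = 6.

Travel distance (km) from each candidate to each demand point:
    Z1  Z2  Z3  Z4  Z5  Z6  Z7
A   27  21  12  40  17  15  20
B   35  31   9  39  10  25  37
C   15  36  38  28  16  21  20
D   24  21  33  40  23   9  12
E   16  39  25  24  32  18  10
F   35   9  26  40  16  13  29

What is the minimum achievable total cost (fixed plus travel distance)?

Open {B, E, F}: assign each demand point to its cheapest open site.
  Z1→E 16, Z2→F 9, Z3→B 9, Z4→E 24, Z5→B 10, Z6→F 13, Z7→E 10
  travel distance 91, fixed 20 → total 111.
Compare {B, D, E, F}: travel distance 87 + fixed 26 = 113.
Compare {A, B, E, F}: travel distance 91 + fixed 24 = 115.
Compare {B, C, E, F}: travel distance 90 + fixed 25 = 115.
All other subsets cost ≥ 113. Minimum total cost: 111.

111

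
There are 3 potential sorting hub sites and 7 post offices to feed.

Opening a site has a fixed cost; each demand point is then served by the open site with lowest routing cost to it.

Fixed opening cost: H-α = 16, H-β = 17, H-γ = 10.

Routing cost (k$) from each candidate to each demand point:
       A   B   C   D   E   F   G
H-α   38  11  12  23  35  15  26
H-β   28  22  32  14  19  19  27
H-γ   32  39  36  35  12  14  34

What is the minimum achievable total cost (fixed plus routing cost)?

Open {H-α, H-γ}: assign each demand point to its cheapest open site.
  A→H-γ 32, B→H-α 11, C→H-α 12, D→H-α 23, E→H-γ 12, F→H-γ 14, G→H-α 26
  routing cost 130, fixed 26 → total 156.
Compare {H-α, H-β}: routing cost 125 + fixed 33 = 158.
Compare {H-α, H-β, H-γ}: routing cost 117 + fixed 43 = 160.
Compare {H-α}: routing cost 160 + fixed 16 = 176.
All other subsets cost ≥ 158. Minimum total cost: 156.

156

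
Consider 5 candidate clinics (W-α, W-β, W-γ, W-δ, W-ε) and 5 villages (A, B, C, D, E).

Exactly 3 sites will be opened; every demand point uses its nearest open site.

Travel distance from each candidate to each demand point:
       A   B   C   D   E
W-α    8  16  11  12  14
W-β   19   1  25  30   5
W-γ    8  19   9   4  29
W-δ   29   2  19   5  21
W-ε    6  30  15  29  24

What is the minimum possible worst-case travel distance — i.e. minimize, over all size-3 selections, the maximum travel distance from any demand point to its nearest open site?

Open {W-α, W-β, W-γ}.
  Farthest demand point is C at travel distance 9 (to W-γ); all others are ≤ 9.
With {W-β, W-γ, W-δ} the worst case is 9.
With {W-β, W-γ, W-ε} the worst case is 9.
No size-3 selection achieves below 9.

9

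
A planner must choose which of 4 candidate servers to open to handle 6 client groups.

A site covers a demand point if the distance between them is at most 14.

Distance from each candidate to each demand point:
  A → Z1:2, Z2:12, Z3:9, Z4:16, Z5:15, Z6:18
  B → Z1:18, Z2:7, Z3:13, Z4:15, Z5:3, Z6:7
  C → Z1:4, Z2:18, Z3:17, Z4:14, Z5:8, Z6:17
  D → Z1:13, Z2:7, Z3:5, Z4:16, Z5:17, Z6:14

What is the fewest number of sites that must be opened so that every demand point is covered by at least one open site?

2

Coverage sets (demand points within 14 of each site):
  A: {Z1, Z2, Z3}
  B: {Z2, Z3, Z5, Z6}
  C: {Z1, Z4, Z5}
  D: {Z1, Z2, Z3, Z6}
No single site covers all 6 demand points.
But {B, C} covers everything, so the minimum is 2.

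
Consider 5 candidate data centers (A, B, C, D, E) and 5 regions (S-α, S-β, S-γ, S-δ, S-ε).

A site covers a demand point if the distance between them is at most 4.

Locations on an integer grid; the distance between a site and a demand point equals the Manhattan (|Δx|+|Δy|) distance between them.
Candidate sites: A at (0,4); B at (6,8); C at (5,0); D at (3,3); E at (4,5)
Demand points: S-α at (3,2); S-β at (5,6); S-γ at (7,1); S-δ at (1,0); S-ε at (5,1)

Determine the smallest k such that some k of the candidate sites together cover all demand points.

Coverage sets (demand points within 4 of each site):
  A: {}
  B: {S-β}
  C: {S-α, S-γ, S-δ, S-ε}
  D: {S-α, S-ε}
  E: {S-α, S-β}
No single site covers all 5 demand points.
But {B, C} covers everything, so the minimum is 2.

2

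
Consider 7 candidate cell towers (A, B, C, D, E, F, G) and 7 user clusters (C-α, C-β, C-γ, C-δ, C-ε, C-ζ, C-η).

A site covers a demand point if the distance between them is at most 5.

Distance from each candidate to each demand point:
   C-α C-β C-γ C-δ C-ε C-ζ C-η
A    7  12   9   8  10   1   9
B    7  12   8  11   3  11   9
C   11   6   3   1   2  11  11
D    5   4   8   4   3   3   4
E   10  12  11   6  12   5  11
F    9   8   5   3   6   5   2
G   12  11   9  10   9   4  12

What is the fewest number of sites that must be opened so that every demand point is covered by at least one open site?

2

Coverage sets (demand points within 5 of each site):
  A: {C-ζ}
  B: {C-ε}
  C: {C-γ, C-δ, C-ε}
  D: {C-α, C-β, C-δ, C-ε, C-ζ, C-η}
  E: {C-ζ}
  F: {C-γ, C-δ, C-ζ, C-η}
  G: {C-ζ}
No single site covers all 7 demand points.
But {C, D} covers everything, so the minimum is 2.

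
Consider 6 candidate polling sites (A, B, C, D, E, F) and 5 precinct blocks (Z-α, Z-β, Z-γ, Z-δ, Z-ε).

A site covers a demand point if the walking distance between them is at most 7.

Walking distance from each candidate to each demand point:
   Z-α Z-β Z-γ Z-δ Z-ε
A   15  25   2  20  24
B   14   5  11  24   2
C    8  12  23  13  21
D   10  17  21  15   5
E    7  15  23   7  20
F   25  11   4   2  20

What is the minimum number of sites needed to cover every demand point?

Coverage sets (demand points within 7 of each site):
  A: {Z-γ}
  B: {Z-β, Z-ε}
  C: {}
  D: {Z-ε}
  E: {Z-α, Z-δ}
  F: {Z-γ, Z-δ}
No 2 sites suffice: every size-2 union leaves at least one demand point uncovered.
But {A, B, E} covers everything, so the minimum is 3.

3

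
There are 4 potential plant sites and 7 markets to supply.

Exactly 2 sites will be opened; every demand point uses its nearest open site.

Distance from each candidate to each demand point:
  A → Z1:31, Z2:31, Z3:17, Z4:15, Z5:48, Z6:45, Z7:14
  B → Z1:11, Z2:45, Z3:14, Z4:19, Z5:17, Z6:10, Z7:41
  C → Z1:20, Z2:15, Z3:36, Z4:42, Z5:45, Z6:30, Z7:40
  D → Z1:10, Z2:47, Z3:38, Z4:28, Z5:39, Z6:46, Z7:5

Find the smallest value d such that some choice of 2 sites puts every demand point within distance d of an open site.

Open {A, B}.
  Farthest demand point is Z2 at distance 31 (to A); all others are ≤ 31.
With {C, D} the worst case is 39.
With {B, C} the worst case is 40.
No size-2 selection achieves below 31.

31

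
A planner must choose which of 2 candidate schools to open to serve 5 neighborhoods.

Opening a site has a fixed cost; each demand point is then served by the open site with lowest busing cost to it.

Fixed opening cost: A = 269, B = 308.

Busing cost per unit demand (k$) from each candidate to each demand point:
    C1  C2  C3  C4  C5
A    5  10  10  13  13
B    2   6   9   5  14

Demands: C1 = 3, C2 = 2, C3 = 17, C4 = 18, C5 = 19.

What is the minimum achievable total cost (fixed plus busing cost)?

835

Open {B}: assign each demand point to its cheapest open site.
  C1→B 3×2=6, C2→B 2×6=12, C3→B 17×9=153, C4→B 18×5=90, C5→B 19×14=266
  busing cost 527, fixed 308 → total 835.
Compare {A}: busing cost 686 + fixed 269 = 955.
Compare {A, B}: busing cost 508 + fixed 577 = 1085.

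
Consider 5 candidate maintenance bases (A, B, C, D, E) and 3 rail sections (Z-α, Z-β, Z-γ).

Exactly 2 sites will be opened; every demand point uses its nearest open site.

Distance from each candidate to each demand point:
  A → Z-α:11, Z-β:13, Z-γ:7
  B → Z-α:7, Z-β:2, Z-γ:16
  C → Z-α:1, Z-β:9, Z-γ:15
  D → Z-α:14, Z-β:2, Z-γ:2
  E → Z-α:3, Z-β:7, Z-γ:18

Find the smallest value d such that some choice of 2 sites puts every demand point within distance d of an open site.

2

Open {C, D}.
  Farthest demand point is Z-β at distance 2 (to D); all others are ≤ 2.
With {D, E} the worst case is 3.
With {A, B} the worst case is 7.
No size-2 selection achieves below 2.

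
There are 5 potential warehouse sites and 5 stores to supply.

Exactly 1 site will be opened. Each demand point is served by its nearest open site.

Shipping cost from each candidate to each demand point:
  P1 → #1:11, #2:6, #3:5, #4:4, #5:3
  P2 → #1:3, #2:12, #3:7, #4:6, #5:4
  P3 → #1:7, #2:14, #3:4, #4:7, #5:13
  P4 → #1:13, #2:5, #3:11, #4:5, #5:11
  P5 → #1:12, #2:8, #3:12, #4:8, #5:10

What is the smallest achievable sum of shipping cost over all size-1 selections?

Open {P1}.
  #1→P1 11, #2→P1 6, #3→P1 5, #4→P1 4, #5→P1 3  ⇒ total 29.
Compare {P2}: total 32.
Compare {P3}: total 45.
No size-1 selection does better; minimum is 29.

29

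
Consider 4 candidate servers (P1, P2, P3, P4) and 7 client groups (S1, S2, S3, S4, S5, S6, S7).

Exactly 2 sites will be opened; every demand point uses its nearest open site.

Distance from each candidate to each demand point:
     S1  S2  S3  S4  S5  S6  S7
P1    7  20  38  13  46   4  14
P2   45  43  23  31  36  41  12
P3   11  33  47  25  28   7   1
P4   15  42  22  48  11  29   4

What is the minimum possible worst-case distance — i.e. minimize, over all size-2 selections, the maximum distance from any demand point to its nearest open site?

22

Open {P1, P4}.
  Farthest demand point is S3 at distance 22 (to P4); all others are ≤ 22.
With {P2, P3} the worst case is 33.
With {P3, P4} the worst case is 33.
No size-2 selection achieves below 22.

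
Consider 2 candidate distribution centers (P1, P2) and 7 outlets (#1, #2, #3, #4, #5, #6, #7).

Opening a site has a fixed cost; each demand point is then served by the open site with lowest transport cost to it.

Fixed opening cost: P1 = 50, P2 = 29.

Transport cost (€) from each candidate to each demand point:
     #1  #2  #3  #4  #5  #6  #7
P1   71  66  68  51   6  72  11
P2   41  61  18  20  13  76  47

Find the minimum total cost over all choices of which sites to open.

305

Open {P2}: assign each demand point to its cheapest open site.
  #1→P2 41, #2→P2 61, #3→P2 18, #4→P2 20, #5→P2 13, #6→P2 76, #7→P2 47
  transport cost 276, fixed 29 → total 305.
Compare {P1, P2}: transport cost 229 + fixed 79 = 308.
Compare {P1}: transport cost 345 + fixed 50 = 395.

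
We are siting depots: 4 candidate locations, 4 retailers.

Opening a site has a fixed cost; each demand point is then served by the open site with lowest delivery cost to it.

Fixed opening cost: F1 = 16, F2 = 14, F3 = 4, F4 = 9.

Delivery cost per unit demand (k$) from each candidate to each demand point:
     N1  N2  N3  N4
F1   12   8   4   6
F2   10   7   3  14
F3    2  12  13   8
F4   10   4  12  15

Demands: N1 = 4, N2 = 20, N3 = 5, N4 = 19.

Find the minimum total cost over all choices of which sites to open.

Open {F1, F3, F4}: assign each demand point to its cheapest open site.
  N1→F3 4×2=8, N2→F4 20×4=80, N3→F1 5×4=20, N4→F1 19×6=114
  delivery cost 222, fixed 29 → total 251.
Compare {F1, F2, F3, F4}: delivery cost 217 + fixed 43 = 260.
Compare {F1, F4}: delivery cost 254 + fixed 25 = 279.
Compare {F2, F3, F4}: delivery cost 255 + fixed 27 = 282.
All other subsets cost ≥ 260. Minimum total cost: 251.

251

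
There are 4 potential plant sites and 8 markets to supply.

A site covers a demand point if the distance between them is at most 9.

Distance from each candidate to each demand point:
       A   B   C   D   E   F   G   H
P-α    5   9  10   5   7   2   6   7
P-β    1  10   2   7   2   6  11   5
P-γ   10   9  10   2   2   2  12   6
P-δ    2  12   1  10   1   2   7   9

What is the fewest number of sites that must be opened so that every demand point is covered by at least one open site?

Coverage sets (demand points within 9 of each site):
  P-α: {A, B, D, E, F, G, H}
  P-β: {A, C, D, E, F, H}
  P-γ: {B, D, E, F, H}
  P-δ: {A, C, E, F, G, H}
No single site covers all 8 demand points.
But {P-α, P-β} covers everything, so the minimum is 2.

2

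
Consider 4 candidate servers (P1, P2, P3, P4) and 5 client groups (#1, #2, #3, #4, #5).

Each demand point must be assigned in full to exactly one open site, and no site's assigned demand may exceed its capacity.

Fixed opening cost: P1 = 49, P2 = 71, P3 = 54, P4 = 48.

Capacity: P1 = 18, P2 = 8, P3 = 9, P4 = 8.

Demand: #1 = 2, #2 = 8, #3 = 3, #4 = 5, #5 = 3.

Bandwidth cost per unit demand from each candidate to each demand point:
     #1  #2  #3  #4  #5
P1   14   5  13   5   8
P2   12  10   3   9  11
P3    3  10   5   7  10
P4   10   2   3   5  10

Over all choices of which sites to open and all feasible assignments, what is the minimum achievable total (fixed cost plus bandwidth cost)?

213

Open {P1, P3}; cheapest assignment that respects the capacities:
  P1 (cap 18, load 16): #2, #4, #5 — cost 8×5 + 5×5 + 3×8 = 89
  P3 (cap 9, load 5): #1, #3 — cost 2×3 + 3×5 = 21
  Shipping 110, fixed 103 → total 213.
  Any other capacity-feasible assignment to {P1, P3} ships for at least 110.
Compare {P1, P4}: its best feasible assignment gives total 215.
Compare {P1, P3, P4}: its best feasible assignment gives total 237.
Every other set of open sites that can feasibly serve all demand totals ≥ 215 even under its best assignment. Minimum: 213.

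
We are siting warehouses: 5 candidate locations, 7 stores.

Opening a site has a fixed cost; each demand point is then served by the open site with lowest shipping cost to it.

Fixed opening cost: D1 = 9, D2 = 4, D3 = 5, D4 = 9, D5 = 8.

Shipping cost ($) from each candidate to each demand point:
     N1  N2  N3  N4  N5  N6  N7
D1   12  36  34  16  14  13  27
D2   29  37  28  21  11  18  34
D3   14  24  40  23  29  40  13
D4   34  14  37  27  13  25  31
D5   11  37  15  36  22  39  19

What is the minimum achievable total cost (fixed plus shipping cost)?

Open {D1, D3, D4, D5}: assign each demand point to its cheapest open site.
  N1→D5 11, N2→D4 14, N3→D5 15, N4→D1 16, N5→D4 13, N6→D1 13, N7→D3 13
  shipping cost 95, fixed 31 → total 126.
Compare {D1, D4, D5}: shipping cost 101 + fixed 26 = 127.
Compare {D1, D3, D5}: shipping cost 106 + fixed 22 = 128.
Compare {D1, D2, D3, D4, D5}: shipping cost 93 + fixed 35 = 128.
All other subsets cost ≥ 127. Minimum total cost: 126.

126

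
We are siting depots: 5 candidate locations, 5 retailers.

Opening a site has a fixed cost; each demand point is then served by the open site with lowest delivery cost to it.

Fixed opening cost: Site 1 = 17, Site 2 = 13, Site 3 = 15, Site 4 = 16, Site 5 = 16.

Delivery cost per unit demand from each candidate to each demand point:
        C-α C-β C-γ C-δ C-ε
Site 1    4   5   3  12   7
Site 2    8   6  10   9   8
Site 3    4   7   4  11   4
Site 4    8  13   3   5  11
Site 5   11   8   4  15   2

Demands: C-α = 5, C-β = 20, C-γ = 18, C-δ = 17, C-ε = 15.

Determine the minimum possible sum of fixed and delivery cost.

338

Open {Site 1, Site 4, Site 5}: assign each demand point to its cheapest open site.
  C-α→Site 1 5×4=20, C-β→Site 1 20×5=100, C-γ→Site 1 18×3=54, C-δ→Site 4 17×5=85, C-ε→Site 5 15×2=30
  delivery cost 289, fixed 49 → total 338.
Compare {Site 1, Site 2, Site 4, Site 5}: delivery cost 289 + fixed 62 = 351.
Compare {Site 1, Site 3, Site 4, Site 5}: delivery cost 289 + fixed 64 = 353.
Compare {Site 1, Site 2, Site 3, Site 4, Site 5}: delivery cost 289 + fixed 77 = 366.
All other subsets cost ≥ 351. Minimum total cost: 338.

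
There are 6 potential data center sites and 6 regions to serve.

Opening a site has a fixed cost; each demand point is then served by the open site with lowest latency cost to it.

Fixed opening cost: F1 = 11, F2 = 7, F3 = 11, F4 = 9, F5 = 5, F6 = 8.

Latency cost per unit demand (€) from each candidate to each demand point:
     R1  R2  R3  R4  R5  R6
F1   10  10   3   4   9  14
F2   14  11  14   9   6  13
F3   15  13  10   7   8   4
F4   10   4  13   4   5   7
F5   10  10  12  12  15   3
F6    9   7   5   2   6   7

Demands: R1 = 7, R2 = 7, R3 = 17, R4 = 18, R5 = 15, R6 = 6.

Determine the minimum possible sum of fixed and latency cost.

Open {F1, F4, F5, F6}: assign each demand point to its cheapest open site.
  R1→F6 7×9=63, R2→F4 7×4=28, R3→F1 17×3=51, R4→F6 18×2=36, R5→F4 15×5=75, R6→F5 6×3=18
  latency cost 271, fixed 33 → total 304.
Compare {F1, F2, F4, F5, F6}: latency cost 271 + fixed 40 = 311.
Compare {F1, F3, F4, F5, F6}: latency cost 271 + fixed 44 = 315.
Compare {F1, F3, F4, F6}: latency cost 277 + fixed 39 = 316.
All other subsets cost ≥ 311. Minimum total cost: 304.

304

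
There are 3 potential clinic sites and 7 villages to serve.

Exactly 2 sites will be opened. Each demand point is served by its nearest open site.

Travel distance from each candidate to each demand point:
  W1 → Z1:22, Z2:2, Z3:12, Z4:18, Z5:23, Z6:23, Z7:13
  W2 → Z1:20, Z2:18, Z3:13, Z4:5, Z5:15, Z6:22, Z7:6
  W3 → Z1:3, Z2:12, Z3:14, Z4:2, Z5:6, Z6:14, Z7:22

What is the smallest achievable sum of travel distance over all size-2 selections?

Open {W1, W3}.
  Z1→W3 3, Z2→W1 2, Z3→W1 12, Z4→W3 2, Z5→W3 6, Z6→W3 14, Z7→W1 13  ⇒ total 52.
Compare {W2, W3}: total 56.
Compare {W1, W2}: total 82.

52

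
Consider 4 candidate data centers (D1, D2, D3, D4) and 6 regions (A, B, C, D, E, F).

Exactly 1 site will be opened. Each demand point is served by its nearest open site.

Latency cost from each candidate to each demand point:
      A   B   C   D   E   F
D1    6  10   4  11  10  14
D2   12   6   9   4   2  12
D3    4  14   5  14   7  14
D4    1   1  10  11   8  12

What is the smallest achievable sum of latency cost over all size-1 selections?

43

Open {D4}.
  A→D4 1, B→D4 1, C→D4 10, D→D4 11, E→D4 8, F→D4 12  ⇒ total 43.
Compare {D2}: total 45.
Compare {D1}: total 55.
No size-1 selection does better; minimum is 43.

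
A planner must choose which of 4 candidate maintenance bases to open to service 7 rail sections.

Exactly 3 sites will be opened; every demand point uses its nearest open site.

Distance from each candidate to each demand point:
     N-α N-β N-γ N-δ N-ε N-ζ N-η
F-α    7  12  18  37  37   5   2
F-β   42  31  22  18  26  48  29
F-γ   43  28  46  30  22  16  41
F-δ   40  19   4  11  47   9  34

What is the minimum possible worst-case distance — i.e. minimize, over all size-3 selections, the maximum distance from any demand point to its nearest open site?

Open {F-α, F-β, F-γ}.
  Farthest demand point is N-ε at distance 22 (to F-γ); all others are ≤ 22.
With {F-α, F-γ, F-δ} the worst case is 22.
With {F-α, F-β, F-δ} the worst case is 26.
No size-3 selection achieves below 22.

22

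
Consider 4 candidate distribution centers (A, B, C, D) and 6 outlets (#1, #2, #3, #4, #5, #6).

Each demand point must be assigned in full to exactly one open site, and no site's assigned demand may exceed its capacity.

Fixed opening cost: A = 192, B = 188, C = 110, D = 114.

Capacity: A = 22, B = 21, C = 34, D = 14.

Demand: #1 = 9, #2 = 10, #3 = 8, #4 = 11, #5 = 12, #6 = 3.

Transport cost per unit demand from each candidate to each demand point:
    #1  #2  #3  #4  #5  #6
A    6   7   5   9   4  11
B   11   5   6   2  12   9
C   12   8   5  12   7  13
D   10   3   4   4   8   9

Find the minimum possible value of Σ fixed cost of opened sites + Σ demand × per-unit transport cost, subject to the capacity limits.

641

Open {B, C}; cheapest assignment that respects the capacities:
  B (cap 21, load 21): #2, #4 — cost 10×5 + 11×2 = 72
  C (cap 34, load 32): #1, #3, #5, #6 — cost 9×12 + 8×5 + 12×7 + 3×13 = 271
  Shipping 343, fixed 298 → total 641.
  Any other capacity-feasible assignment to {B, C} ships for at least 343.
Compare {A, C}: its best feasible assignment gives total 695.
Compare {A, C, D}: its best feasible assignment gives total 709.
Every other set of open sites that can feasibly serve all demand totals ≥ 695 even under its best assignment. Minimum: 641.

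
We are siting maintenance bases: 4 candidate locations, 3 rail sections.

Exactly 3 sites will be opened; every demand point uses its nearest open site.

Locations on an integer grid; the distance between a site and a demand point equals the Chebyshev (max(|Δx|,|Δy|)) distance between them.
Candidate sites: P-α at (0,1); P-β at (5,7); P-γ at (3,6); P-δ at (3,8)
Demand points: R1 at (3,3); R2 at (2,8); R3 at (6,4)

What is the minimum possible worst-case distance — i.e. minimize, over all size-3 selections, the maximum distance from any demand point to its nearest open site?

3

Open {P-α, P-β, P-γ}.
  Farthest demand point is R1 at distance 3 (to P-α); all others are ≤ 3.
With {P-α, P-β, P-δ} the worst case is 3.
With {P-α, P-γ, P-δ} the worst case is 3.
No size-3 selection achieves below 3.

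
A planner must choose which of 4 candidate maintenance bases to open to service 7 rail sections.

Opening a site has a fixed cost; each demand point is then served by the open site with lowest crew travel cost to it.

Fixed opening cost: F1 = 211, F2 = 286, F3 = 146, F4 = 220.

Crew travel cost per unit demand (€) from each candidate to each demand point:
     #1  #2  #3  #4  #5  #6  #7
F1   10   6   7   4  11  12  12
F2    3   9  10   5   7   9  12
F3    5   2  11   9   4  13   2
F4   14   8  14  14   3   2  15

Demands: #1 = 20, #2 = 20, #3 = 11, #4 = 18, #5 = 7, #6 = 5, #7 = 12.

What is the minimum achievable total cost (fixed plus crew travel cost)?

686

Open {F3}: assign each demand point to its cheapest open site.
  #1→F3 20×5=100, #2→F3 20×2=40, #3→F3 11×11=121, #4→F3 18×9=162, #5→F3 7×4=28, #6→F3 5×13=65, #7→F3 12×2=24
  crew travel cost 540, fixed 146 → total 686.
Compare {F1, F3}: crew travel cost 401 + fixed 357 = 758.
Compare {F2, F3}: crew travel cost 397 + fixed 432 = 829.
Compare {F3, F4}: crew travel cost 478 + fixed 366 = 844.
All other subsets cost ≥ 758. Minimum total cost: 686.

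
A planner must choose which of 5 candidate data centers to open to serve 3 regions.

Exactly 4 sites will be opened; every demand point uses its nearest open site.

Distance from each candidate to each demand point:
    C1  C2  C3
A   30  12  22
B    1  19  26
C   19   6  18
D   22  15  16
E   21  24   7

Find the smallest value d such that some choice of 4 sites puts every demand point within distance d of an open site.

Open {A, B, C, E}.
  Farthest demand point is C3 at distance 7 (to E); all others are ≤ 7.
With {B, C, D, E} the worst case is 7.
With {A, B, D, E} the worst case is 12.
No size-4 selection achieves below 7.

7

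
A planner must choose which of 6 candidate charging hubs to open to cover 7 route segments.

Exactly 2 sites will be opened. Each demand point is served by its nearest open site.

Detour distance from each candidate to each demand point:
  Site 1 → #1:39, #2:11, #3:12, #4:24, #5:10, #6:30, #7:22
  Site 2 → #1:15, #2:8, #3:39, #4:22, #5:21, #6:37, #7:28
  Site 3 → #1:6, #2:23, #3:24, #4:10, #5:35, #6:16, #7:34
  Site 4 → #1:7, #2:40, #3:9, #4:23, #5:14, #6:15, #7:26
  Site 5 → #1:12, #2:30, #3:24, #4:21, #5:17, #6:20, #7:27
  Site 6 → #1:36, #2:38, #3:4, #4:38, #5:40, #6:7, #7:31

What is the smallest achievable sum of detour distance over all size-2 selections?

Open {Site 1, Site 3}.
  #1→Site 3 6, #2→Site 1 11, #3→Site 1 12, #4→Site 3 10, #5→Site 1 10, #6→Site 3 16, #7→Site 1 22  ⇒ total 87.
Compare {Site 1, Site 4}: total 97.
Compare {Site 2, Site 4}: total 101.
No size-2 selection does better; minimum is 87.

87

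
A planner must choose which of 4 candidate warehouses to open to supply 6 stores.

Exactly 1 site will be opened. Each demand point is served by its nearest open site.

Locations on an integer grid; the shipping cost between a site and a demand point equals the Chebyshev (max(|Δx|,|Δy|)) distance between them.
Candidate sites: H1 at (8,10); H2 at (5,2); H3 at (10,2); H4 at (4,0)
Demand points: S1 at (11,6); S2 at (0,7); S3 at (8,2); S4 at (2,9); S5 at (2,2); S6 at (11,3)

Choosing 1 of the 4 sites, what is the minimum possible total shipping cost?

Open {H2}.
  S1→H2 6, S2→H2 5, S3→H2 3, S4→H2 7, S5→H2 3, S6→H2 6  ⇒ total 30.
Compare {H3}: total 33.
Compare {H4}: total 36.
No size-1 selection does better; minimum is 30.

30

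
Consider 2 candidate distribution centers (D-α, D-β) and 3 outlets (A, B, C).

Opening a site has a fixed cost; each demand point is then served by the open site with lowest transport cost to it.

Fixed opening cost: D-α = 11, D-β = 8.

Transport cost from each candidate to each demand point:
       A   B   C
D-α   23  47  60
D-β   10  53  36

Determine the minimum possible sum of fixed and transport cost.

Open {D-β}: assign each demand point to its cheapest open site.
  A→D-β 10, B→D-β 53, C→D-β 36
  transport cost 99, fixed 8 → total 107.
Compare {D-α, D-β}: transport cost 93 + fixed 19 = 112.
Compare {D-α}: transport cost 130 + fixed 11 = 141.

107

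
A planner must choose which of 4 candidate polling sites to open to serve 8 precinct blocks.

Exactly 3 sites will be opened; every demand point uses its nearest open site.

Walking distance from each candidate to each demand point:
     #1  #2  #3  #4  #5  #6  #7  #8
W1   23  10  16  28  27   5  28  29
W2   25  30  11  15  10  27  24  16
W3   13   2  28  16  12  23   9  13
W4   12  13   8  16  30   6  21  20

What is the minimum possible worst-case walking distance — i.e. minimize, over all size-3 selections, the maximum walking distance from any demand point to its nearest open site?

15

Open {W1, W2, W3}.
  Farthest demand point is #4 at walking distance 15 (to W2); all others are ≤ 15.
With {W2, W3, W4} the worst case is 15.
With {W1, W3, W4} the worst case is 16.
No size-3 selection achieves below 15.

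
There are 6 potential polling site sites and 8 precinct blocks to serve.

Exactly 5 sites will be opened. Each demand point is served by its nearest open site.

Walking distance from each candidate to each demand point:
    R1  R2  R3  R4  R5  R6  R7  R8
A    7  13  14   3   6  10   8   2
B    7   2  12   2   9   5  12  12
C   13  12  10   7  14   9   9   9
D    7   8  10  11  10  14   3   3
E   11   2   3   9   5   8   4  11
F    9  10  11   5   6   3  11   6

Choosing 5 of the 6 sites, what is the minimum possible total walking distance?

27

Open {A, B, D, E, F}.
  R1→A 7, R2→B 2, R3→E 3, R4→B 2, R5→E 5, R6→F 3, R7→D 3, R8→A 2  ⇒ total 27.
Compare {A, B, C, E, F}: total 28.
Compare {A, C, D, E, F}: total 28.
No size-5 selection does better; minimum is 27.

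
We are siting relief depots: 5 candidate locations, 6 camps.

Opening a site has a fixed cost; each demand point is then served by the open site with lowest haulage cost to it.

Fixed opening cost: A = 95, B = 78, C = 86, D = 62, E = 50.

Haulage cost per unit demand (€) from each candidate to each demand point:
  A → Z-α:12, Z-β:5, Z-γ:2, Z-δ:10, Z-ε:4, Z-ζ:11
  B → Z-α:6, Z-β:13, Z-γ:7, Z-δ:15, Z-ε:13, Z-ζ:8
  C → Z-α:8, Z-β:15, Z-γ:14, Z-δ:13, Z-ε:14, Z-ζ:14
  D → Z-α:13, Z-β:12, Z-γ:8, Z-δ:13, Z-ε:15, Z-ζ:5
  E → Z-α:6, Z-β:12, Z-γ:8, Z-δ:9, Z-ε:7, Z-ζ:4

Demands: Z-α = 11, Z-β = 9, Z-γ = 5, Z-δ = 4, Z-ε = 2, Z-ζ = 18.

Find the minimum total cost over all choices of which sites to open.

382

Open {A, E}: assign each demand point to its cheapest open site.
  Z-α→E 11×6=66, Z-β→A 9×5=45, Z-γ→A 5×2=10, Z-δ→E 4×9=36, Z-ε→A 2×4=8, Z-ζ→E 18×4=72
  haulage cost 237, fixed 145 → total 382.
Compare {E}: haulage cost 336 + fixed 50 = 386.
Compare {A, D, E}: haulage cost 237 + fixed 207 = 444.
Compare {D, E}: haulage cost 336 + fixed 112 = 448.
All other subsets cost ≥ 386. Minimum total cost: 382.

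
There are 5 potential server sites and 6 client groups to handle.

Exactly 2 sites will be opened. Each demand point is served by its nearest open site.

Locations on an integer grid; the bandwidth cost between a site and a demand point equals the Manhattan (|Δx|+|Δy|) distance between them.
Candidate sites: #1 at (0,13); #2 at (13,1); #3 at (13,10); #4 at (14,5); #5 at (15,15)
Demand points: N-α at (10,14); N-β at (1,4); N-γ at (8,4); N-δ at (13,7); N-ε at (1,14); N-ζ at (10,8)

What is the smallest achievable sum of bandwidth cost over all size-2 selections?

Open {#1, #3}.
  N-α→#3 7, N-β→#1 10, N-γ→#3 11, N-δ→#3 3, N-ε→#1 2, N-ζ→#3 5  ⇒ total 38.
Compare {#1, #4}: total 40.
Compare {#1, #2}: total 47.
No size-2 selection does better; minimum is 38.

38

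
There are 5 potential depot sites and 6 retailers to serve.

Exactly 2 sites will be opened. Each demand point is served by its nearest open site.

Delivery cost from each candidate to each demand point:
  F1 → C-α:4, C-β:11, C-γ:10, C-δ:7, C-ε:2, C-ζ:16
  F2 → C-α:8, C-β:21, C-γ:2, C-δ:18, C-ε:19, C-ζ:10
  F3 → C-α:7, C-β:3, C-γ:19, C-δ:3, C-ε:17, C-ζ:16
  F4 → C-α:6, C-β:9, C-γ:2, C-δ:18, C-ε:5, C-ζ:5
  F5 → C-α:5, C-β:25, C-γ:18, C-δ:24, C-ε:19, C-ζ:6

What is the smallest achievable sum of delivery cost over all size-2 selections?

24

Open {F3, F4}.
  C-α→F4 6, C-β→F3 3, C-γ→F4 2, C-δ→F3 3, C-ε→F4 5, C-ζ→F4 5  ⇒ total 24.
Compare {F1, F4}: total 29.
Compare {F1, F2}: total 36.
No size-2 selection does better; minimum is 24.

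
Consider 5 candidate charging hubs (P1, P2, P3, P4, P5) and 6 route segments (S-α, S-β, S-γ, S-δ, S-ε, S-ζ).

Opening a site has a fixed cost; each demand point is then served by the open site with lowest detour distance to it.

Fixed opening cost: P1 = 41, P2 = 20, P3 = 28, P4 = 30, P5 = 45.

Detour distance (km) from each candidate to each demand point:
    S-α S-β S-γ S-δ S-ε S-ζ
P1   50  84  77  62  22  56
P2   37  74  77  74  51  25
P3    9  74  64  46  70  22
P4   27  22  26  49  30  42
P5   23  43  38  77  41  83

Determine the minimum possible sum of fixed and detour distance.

Open {P3, P4}: assign each demand point to its cheapest open site.
  S-α→P3 9, S-β→P4 22, S-γ→P4 26, S-δ→P3 46, S-ε→P4 30, S-ζ→P3 22
  detour distance 155, fixed 58 → total 213.
Compare {P4}: detour distance 196 + fixed 30 = 226.
Compare {P2, P4}: detour distance 179 + fixed 50 = 229.
Compare {P2, P3, P4}: detour distance 155 + fixed 78 = 233.
All other subsets cost ≥ 226. Minimum total cost: 213.

213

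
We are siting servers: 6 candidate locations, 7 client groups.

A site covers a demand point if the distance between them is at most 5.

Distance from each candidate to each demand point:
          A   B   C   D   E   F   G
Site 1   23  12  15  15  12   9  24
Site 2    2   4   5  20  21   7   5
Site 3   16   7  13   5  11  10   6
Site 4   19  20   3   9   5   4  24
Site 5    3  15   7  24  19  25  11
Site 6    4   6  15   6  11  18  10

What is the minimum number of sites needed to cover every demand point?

Coverage sets (demand points within 5 of each site):
  Site 1: {}
  Site 2: {A, B, C, G}
  Site 3: {D}
  Site 4: {C, E, F}
  Site 5: {A}
  Site 6: {A}
No 2 sites suffice: every size-2 union leaves at least one demand point uncovered.
But {Site 2, Site 3, Site 4} covers everything, so the minimum is 3.

3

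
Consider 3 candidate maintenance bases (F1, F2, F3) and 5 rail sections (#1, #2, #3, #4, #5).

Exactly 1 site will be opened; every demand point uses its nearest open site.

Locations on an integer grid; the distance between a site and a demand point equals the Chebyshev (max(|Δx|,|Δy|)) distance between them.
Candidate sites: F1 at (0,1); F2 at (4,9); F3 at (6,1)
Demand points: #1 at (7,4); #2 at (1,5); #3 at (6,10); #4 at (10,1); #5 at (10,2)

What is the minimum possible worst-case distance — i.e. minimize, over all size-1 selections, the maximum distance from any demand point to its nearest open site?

Open {F2}.
  Farthest demand point is #4 at distance 8 (to F2); all others are ≤ 8.
With {F3} the worst case is 9.
With {F1} the worst case is 10.
No size-1 selection achieves below 8.

8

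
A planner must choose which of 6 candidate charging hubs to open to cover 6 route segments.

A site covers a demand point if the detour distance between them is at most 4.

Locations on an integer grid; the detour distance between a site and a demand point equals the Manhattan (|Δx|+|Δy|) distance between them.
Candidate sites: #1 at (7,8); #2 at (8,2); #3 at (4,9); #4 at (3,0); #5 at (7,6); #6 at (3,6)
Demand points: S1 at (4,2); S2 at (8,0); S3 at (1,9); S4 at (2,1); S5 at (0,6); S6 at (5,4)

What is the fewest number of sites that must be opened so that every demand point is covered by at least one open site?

Coverage sets (demand points within 4 of each site):
  #1: {}
  #2: {S1, S2}
  #3: {S3}
  #4: {S1, S4}
  #5: {S6}
  #6: {S5, S6}
No 3 sites suffice: every size-3 union leaves at least one demand point uncovered.
But {#2, #3, #4, #6} covers everything, so the minimum is 4.

4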